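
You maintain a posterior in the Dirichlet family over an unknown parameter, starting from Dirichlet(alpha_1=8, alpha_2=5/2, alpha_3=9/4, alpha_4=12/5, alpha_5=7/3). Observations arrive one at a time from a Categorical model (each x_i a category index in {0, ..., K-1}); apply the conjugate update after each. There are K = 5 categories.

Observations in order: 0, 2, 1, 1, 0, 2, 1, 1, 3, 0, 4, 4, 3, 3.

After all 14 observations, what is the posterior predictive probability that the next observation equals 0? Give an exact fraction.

obs 1: x=0 → posterior Dirichlet(9, 5/2, 9/4, 12/5, 7/3)
obs 2: x=2 → posterior Dirichlet(9, 5/2, 13/4, 12/5, 7/3)
obs 3: x=1 → posterior Dirichlet(9, 7/2, 13/4, 12/5, 7/3)
obs 4: x=1 → posterior Dirichlet(9, 9/2, 13/4, 12/5, 7/3)
obs 5: x=0 → posterior Dirichlet(10, 9/2, 13/4, 12/5, 7/3)
obs 6: x=2 → posterior Dirichlet(10, 9/2, 17/4, 12/5, 7/3)
obs 7: x=1 → posterior Dirichlet(10, 11/2, 17/4, 12/5, 7/3)
obs 8: x=1 → posterior Dirichlet(10, 13/2, 17/4, 12/5, 7/3)
obs 9: x=3 → posterior Dirichlet(10, 13/2, 17/4, 17/5, 7/3)
obs 10: x=0 → posterior Dirichlet(11, 13/2, 17/4, 17/5, 7/3)
obs 11: x=4 → posterior Dirichlet(11, 13/2, 17/4, 17/5, 10/3)
obs 12: x=4 → posterior Dirichlet(11, 13/2, 17/4, 17/5, 13/3)
obs 13: x=3 → posterior Dirichlet(11, 13/2, 17/4, 22/5, 13/3)
obs 14: x=3 → posterior Dirichlet(11, 13/2, 17/4, 27/5, 13/3)

660/1889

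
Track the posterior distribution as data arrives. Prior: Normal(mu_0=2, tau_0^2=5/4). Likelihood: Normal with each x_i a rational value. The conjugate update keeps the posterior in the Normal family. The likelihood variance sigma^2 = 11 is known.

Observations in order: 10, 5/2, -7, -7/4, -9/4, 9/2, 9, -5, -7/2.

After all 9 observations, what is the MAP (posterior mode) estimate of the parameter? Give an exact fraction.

obs 1: x=10 → posterior Normal(138/49, 55/49)
obs 2: x=5/2 → posterior Normal(301/108, 55/54)
obs 3: x=-7 → posterior Normal(231/118, 55/59)
obs 4: x=-7/4 → posterior Normal(427/256, 55/64)
obs 5: x=-9/4 → posterior Normal(191/138, 55/69)
obs 6: x=9/2 → posterior Normal(59/37, 55/74)
obs 7: x=9 → posterior Normal(163/79, 55/79)
obs 8: x=-5 → posterior Normal(23/14, 55/84)
obs 9: x=-7/2 → posterior Normal(241/178, 55/89)

241/178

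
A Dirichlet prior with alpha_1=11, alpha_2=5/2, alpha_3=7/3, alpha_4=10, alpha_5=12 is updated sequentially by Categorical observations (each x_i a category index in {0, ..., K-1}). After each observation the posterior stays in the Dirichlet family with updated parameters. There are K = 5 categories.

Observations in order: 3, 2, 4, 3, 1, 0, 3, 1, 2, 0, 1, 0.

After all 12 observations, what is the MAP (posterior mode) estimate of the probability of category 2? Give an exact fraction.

20/269

obs 1: x=3 → posterior Dirichlet(11, 5/2, 7/3, 11, 12)
obs 2: x=2 → posterior Dirichlet(11, 5/2, 10/3, 11, 12)
obs 3: x=4 → posterior Dirichlet(11, 5/2, 10/3, 11, 13)
obs 4: x=3 → posterior Dirichlet(11, 5/2, 10/3, 12, 13)
obs 5: x=1 → posterior Dirichlet(11, 7/2, 10/3, 12, 13)
obs 6: x=0 → posterior Dirichlet(12, 7/2, 10/3, 12, 13)
obs 7: x=3 → posterior Dirichlet(12, 7/2, 10/3, 13, 13)
obs 8: x=1 → posterior Dirichlet(12, 9/2, 10/3, 13, 13)
obs 9: x=2 → posterior Dirichlet(12, 9/2, 13/3, 13, 13)
obs 10: x=0 → posterior Dirichlet(13, 9/2, 13/3, 13, 13)
obs 11: x=1 → posterior Dirichlet(13, 11/2, 13/3, 13, 13)
obs 12: x=0 → posterior Dirichlet(14, 11/2, 13/3, 13, 13)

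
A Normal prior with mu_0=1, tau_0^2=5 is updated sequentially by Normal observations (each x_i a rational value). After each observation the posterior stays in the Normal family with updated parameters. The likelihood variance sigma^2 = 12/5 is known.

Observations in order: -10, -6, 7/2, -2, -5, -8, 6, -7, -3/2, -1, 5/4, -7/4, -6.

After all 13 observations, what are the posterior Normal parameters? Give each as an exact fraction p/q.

obs 1: x=-10 → posterior Normal(-238/37, 60/37)
obs 2: x=-6 → posterior Normal(-194/31, 30/31)
obs 3: x=7/2 → posterior Normal(-601/174, 20/29)
obs 4: x=-2 → posterior Normal(-701/224, 15/28)
obs 5: x=-5 → posterior Normal(-951/274, 60/137)
obs 6: x=-8 → posterior Normal(-1351/324, 10/27)
obs 7: x=6 → posterior Normal(-1051/374, 60/187)
obs 8: x=-7 → posterior Normal(-1401/424, 15/53)
obs 9: x=-3/2 → posterior Normal(-246/79, 20/79)
obs 10: x=-1 → posterior Normal(-763/262, 30/131)
obs 11: x=5/4 → posterior Normal(-2927/1148, 60/287)
obs 12: x=-7/4 → posterior Normal(-517/208, 5/26)
obs 13: x=-6 → posterior Normal(-1851/674, 60/337)

mu_0=-1851/674, tau_0^2=60/337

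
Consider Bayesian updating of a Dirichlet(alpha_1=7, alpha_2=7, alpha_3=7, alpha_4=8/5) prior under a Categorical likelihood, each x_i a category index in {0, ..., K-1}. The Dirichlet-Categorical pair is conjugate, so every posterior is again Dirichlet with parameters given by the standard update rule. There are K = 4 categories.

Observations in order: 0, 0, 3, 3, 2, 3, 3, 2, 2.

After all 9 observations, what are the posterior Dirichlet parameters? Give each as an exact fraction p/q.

obs 1: x=0 → posterior Dirichlet(8, 7, 7, 8/5)
obs 2: x=0 → posterior Dirichlet(9, 7, 7, 8/5)
obs 3: x=3 → posterior Dirichlet(9, 7, 7, 13/5)
obs 4: x=3 → posterior Dirichlet(9, 7, 7, 18/5)
obs 5: x=2 → posterior Dirichlet(9, 7, 8, 18/5)
obs 6: x=3 → posterior Dirichlet(9, 7, 8, 23/5)
obs 7: x=3 → posterior Dirichlet(9, 7, 8, 28/5)
obs 8: x=2 → posterior Dirichlet(9, 7, 9, 28/5)
obs 9: x=2 → posterior Dirichlet(9, 7, 10, 28/5)

alpha_1=9, alpha_2=7, alpha_3=10, alpha_4=28/5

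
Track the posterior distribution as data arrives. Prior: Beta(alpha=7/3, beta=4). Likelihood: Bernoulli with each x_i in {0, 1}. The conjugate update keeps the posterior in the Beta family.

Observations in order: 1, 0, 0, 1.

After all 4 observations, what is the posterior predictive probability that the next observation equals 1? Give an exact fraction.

obs 1: x=1 → posterior Beta(10/3, 4)
obs 2: x=0 → posterior Beta(10/3, 5)
obs 3: x=0 → posterior Beta(10/3, 6)
obs 4: x=1 → posterior Beta(13/3, 6)

13/31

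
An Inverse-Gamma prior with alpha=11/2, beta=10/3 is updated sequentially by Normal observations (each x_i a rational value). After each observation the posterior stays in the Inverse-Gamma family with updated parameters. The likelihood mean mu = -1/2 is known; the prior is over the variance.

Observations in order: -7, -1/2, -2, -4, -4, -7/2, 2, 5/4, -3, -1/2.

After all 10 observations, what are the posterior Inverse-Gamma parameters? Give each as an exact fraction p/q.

alpha=21/2, beta=4811/96

obs 1: x=-7 → posterior Inverse-Gamma(6, 587/24)
obs 2: x=-1/2 → posterior Inverse-Gamma(13/2, 587/24)
obs 3: x=-2 → posterior Inverse-Gamma(7, 307/12)
obs 4: x=-4 → posterior Inverse-Gamma(15/2, 761/24)
obs 5: x=-4 → posterior Inverse-Gamma(8, 227/6)
obs 6: x=-7/2 → posterior Inverse-Gamma(17/2, 127/3)
obs 7: x=2 → posterior Inverse-Gamma(9, 1091/24)
obs 8: x=5/4 → posterior Inverse-Gamma(19/2, 4511/96)
obs 9: x=-3 → posterior Inverse-Gamma(10, 4811/96)
obs 10: x=-1/2 → posterior Inverse-Gamma(21/2, 4811/96)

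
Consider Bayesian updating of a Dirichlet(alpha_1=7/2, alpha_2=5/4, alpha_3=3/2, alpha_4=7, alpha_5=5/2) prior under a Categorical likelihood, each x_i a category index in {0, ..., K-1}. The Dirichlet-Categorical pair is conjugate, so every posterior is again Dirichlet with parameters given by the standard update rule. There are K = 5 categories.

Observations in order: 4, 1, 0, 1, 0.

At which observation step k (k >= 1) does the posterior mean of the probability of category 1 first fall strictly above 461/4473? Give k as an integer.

obs 1: x=4 → posterior Dirichlet(7/2, 5/4, 3/2, 7, 7/2)
obs 2: x=1 → posterior Dirichlet(7/2, 9/4, 3/2, 7, 7/2)
obs 3: x=0 → posterior Dirichlet(9/2, 9/4, 3/2, 7, 7/2)
obs 4: x=1 → posterior Dirichlet(9/2, 13/4, 3/2, 7, 7/2)
obs 5: x=0 → posterior Dirichlet(11/2, 13/4, 3/2, 7, 7/2)

k = 2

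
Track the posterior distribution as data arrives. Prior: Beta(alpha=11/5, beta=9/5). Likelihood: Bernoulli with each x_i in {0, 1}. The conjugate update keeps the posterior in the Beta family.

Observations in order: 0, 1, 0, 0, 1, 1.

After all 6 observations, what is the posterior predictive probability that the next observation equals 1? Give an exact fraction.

obs 1: x=0 → posterior Beta(11/5, 14/5)
obs 2: x=1 → posterior Beta(16/5, 14/5)
obs 3: x=0 → posterior Beta(16/5, 19/5)
obs 4: x=0 → posterior Beta(16/5, 24/5)
obs 5: x=1 → posterior Beta(21/5, 24/5)
obs 6: x=1 → posterior Beta(26/5, 24/5)

13/25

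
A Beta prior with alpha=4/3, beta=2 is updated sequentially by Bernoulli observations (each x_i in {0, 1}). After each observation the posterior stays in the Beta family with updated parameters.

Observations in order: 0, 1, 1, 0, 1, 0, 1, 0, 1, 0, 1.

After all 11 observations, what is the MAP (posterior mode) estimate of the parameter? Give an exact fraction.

obs 1: x=0 → posterior Beta(4/3, 3)
obs 2: x=1 → posterior Beta(7/3, 3)
obs 3: x=1 → posterior Beta(10/3, 3)
obs 4: x=0 → posterior Beta(10/3, 4)
obs 5: x=1 → posterior Beta(13/3, 4)
obs 6: x=0 → posterior Beta(13/3, 5)
obs 7: x=1 → posterior Beta(16/3, 5)
obs 8: x=0 → posterior Beta(16/3, 6)
obs 9: x=1 → posterior Beta(19/3, 6)
obs 10: x=0 → posterior Beta(19/3, 7)
obs 11: x=1 → posterior Beta(22/3, 7)

19/37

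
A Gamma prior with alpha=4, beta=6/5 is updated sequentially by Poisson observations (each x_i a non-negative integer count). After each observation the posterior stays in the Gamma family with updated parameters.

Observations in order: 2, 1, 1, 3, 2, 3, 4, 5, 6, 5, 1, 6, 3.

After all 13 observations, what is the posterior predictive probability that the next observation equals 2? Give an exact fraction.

388731508547934562111797054778512558774453989231263211649901935342419061085736285609085025/1901307798286118873731890304310405643875008041641610963159183577700321908301489151699582976

obs 1: x=2 → posterior Gamma(6, 11/5)
obs 2: x=1 → posterior Gamma(7, 16/5)
obs 3: x=1 → posterior Gamma(8, 21/5)
obs 4: x=3 → posterior Gamma(11, 26/5)
obs 5: x=2 → posterior Gamma(13, 31/5)
obs 6: x=3 → posterior Gamma(16, 36/5)
obs 7: x=4 → posterior Gamma(20, 41/5)
obs 8: x=5 → posterior Gamma(25, 46/5)
obs 9: x=6 → posterior Gamma(31, 51/5)
obs 10: x=5 → posterior Gamma(36, 56/5)
obs 11: x=1 → posterior Gamma(37, 61/5)
obs 12: x=6 → posterior Gamma(43, 66/5)
obs 13: x=3 → posterior Gamma(46, 71/5)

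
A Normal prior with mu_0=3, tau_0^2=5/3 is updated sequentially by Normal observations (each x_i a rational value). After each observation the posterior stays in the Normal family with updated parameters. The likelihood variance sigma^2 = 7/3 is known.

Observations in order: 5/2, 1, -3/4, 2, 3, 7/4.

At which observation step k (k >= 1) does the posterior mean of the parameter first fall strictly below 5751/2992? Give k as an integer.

obs 1: x=5/2 → posterior Normal(67/24, 35/36)
obs 2: x=1 → posterior Normal(77/34, 35/51)
obs 3: x=-3/4 → posterior Normal(139/88, 35/66)
obs 4: x=2 → posterior Normal(179/108, 35/81)
obs 5: x=3 → posterior Normal(239/128, 35/96)
obs 6: x=7/4 → posterior Normal(137/74, 35/111)

k = 3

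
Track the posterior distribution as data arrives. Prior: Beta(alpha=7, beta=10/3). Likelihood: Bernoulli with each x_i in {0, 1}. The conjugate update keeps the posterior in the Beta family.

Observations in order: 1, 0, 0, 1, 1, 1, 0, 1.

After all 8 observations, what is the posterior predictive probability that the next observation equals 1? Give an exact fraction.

36/55

obs 1: x=1 → posterior Beta(8, 10/3)
obs 2: x=0 → posterior Beta(8, 13/3)
obs 3: x=0 → posterior Beta(8, 16/3)
obs 4: x=1 → posterior Beta(9, 16/3)
obs 5: x=1 → posterior Beta(10, 16/3)
obs 6: x=1 → posterior Beta(11, 16/3)
obs 7: x=0 → posterior Beta(11, 19/3)
obs 8: x=1 → posterior Beta(12, 19/3)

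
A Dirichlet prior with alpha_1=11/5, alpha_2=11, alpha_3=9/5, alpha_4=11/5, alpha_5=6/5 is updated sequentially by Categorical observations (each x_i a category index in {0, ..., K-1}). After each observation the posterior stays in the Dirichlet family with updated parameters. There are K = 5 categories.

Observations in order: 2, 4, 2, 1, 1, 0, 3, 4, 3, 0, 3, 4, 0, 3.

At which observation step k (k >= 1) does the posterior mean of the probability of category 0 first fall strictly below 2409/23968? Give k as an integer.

k = 4

obs 1: x=2 → posterior Dirichlet(11/5, 11, 14/5, 11/5, 6/5)
obs 2: x=4 → posterior Dirichlet(11/5, 11, 14/5, 11/5, 11/5)
obs 3: x=2 → posterior Dirichlet(11/5, 11, 19/5, 11/5, 11/5)
obs 4: x=1 → posterior Dirichlet(11/5, 12, 19/5, 11/5, 11/5)
obs 5: x=1 → posterior Dirichlet(11/5, 13, 19/5, 11/5, 11/5)
obs 6: x=0 → posterior Dirichlet(16/5, 13, 19/5, 11/5, 11/5)
obs 7: x=3 → posterior Dirichlet(16/5, 13, 19/5, 16/5, 11/5)
obs 8: x=4 → posterior Dirichlet(16/5, 13, 19/5, 16/5, 16/5)
obs 9: x=3 → posterior Dirichlet(16/5, 13, 19/5, 21/5, 16/5)
obs 10: x=0 → posterior Dirichlet(21/5, 13, 19/5, 21/5, 16/5)
obs 11: x=3 → posterior Dirichlet(21/5, 13, 19/5, 26/5, 16/5)
obs 12: x=4 → posterior Dirichlet(21/5, 13, 19/5, 26/5, 21/5)
obs 13: x=0 → posterior Dirichlet(26/5, 13, 19/5, 26/5, 21/5)
obs 14: x=3 → posterior Dirichlet(26/5, 13, 19/5, 31/5, 21/5)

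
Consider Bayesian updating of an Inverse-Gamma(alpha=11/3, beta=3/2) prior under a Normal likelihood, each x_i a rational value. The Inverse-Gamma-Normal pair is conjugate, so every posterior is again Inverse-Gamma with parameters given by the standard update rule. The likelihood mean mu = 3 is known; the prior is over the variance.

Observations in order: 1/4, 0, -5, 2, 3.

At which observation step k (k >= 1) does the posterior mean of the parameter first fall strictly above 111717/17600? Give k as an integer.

k = 3

obs 1: x=1/4 → posterior Inverse-Gamma(25/6, 169/32)
obs 2: x=0 → posterior Inverse-Gamma(14/3, 313/32)
obs 3: x=-5 → posterior Inverse-Gamma(31/6, 1337/32)
obs 4: x=2 → posterior Inverse-Gamma(17/3, 1353/32)
obs 5: x=3 → posterior Inverse-Gamma(37/6, 1353/32)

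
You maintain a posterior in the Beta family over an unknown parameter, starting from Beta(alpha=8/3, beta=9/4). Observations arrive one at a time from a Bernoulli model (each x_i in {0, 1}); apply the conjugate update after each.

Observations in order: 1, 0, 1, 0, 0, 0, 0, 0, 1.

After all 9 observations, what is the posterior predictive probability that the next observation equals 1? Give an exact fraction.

obs 1: x=1 → posterior Beta(11/3, 9/4)
obs 2: x=0 → posterior Beta(11/3, 13/4)
obs 3: x=1 → posterior Beta(14/3, 13/4)
obs 4: x=0 → posterior Beta(14/3, 17/4)
obs 5: x=0 → posterior Beta(14/3, 21/4)
obs 6: x=0 → posterior Beta(14/3, 25/4)
obs 7: x=0 → posterior Beta(14/3, 29/4)
obs 8: x=0 → posterior Beta(14/3, 33/4)
obs 9: x=1 → posterior Beta(17/3, 33/4)

68/167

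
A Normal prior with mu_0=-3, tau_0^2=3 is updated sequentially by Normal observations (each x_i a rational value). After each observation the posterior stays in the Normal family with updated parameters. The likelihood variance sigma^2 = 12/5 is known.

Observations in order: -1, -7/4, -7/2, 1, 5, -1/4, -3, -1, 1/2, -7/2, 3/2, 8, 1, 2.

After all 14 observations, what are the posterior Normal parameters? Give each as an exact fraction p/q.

mu_0=13/74, tau_0^2=6/37

obs 1: x=-1 → posterior Normal(-17/9, 4/3)
obs 2: x=-7/4 → posterior Normal(-103/56, 6/7)
obs 3: x=-7/2 → posterior Normal(-173/76, 12/19)
obs 4: x=1 → posterior Normal(-51/32, 1/2)
obs 5: x=5 → posterior Normal(-53/116, 12/29)
obs 6: x=-1/4 → posterior Normal(-29/68, 6/17)
obs 7: x=-3 → posterior Normal(-59/78, 4/13)
obs 8: x=-1 → posterior Normal(-69/88, 3/11)
obs 9: x=1/2 → posterior Normal(-32/49, 12/49)
obs 10: x=-7/2 → posterior Normal(-11/12, 2/9)
obs 11: x=3/2 → posterior Normal(-42/59, 12/59)
obs 12: x=8 → posterior Normal(-1/32, 3/16)
obs 13: x=1 → posterior Normal(1/23, 4/23)
obs 14: x=2 → posterior Normal(13/74, 6/37)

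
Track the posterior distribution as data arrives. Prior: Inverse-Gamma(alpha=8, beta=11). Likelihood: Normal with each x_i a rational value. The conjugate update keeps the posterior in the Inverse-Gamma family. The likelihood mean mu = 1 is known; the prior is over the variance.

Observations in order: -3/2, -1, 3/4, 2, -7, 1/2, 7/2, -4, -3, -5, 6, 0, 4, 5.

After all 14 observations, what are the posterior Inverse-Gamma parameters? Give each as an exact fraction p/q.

obs 1: x=-3/2 → posterior Inverse-Gamma(17/2, 113/8)
obs 2: x=-1 → posterior Inverse-Gamma(9, 129/8)
obs 3: x=3/4 → posterior Inverse-Gamma(19/2, 517/32)
obs 4: x=2 → posterior Inverse-Gamma(10, 533/32)
obs 5: x=-7 → posterior Inverse-Gamma(21/2, 1557/32)
obs 6: x=1/2 → posterior Inverse-Gamma(11, 1561/32)
obs 7: x=7/2 → posterior Inverse-Gamma(23/2, 1661/32)
obs 8: x=-4 → posterior Inverse-Gamma(12, 2061/32)
obs 9: x=-3 → posterior Inverse-Gamma(25/2, 2317/32)
obs 10: x=-5 → posterior Inverse-Gamma(13, 2893/32)
obs 11: x=6 → posterior Inverse-Gamma(27/2, 3293/32)
obs 12: x=0 → posterior Inverse-Gamma(14, 3309/32)
obs 13: x=4 → posterior Inverse-Gamma(29/2, 3453/32)
obs 14: x=5 → posterior Inverse-Gamma(15, 3709/32)

alpha=15, beta=3709/32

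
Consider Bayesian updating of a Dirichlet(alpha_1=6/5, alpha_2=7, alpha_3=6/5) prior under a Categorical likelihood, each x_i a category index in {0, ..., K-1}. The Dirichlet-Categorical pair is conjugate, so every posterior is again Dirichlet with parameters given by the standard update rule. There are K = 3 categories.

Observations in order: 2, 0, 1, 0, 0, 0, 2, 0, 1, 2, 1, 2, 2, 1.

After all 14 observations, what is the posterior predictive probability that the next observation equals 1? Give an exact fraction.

obs 1: x=2 → posterior Dirichlet(6/5, 7, 11/5)
obs 2: x=0 → posterior Dirichlet(11/5, 7, 11/5)
obs 3: x=1 → posterior Dirichlet(11/5, 8, 11/5)
obs 4: x=0 → posterior Dirichlet(16/5, 8, 11/5)
obs 5: x=0 → posterior Dirichlet(21/5, 8, 11/5)
obs 6: x=0 → posterior Dirichlet(26/5, 8, 11/5)
obs 7: x=2 → posterior Dirichlet(26/5, 8, 16/5)
obs 8: x=0 → posterior Dirichlet(31/5, 8, 16/5)
obs 9: x=1 → posterior Dirichlet(31/5, 9, 16/5)
obs 10: x=2 → posterior Dirichlet(31/5, 9, 21/5)
obs 11: x=1 → posterior Dirichlet(31/5, 10, 21/5)
obs 12: x=2 → posterior Dirichlet(31/5, 10, 26/5)
obs 13: x=2 → posterior Dirichlet(31/5, 10, 31/5)
obs 14: x=1 → posterior Dirichlet(31/5, 11, 31/5)

55/117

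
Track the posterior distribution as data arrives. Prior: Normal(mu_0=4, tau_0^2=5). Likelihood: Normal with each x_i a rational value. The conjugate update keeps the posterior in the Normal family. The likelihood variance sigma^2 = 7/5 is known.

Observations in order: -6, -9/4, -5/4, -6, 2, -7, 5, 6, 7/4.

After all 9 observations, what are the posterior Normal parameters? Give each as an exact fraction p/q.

obs 1: x=-6 → posterior Normal(-61/16, 35/32)
obs 2: x=-9/4 → posterior Normal(-713/228, 35/57)
obs 3: x=-5/4 → posterior Normal(-419/164, 35/82)
obs 4: x=-6 → posterior Normal(-719/214, 35/107)
obs 5: x=2 → posterior Normal(-619/264, 35/132)
obs 6: x=-7 → posterior Normal(-969/314, 35/157)
obs 7: x=5 → posterior Normal(-719/364, 5/26)
obs 8: x=6 → posterior Normal(-419/414, 35/207)
obs 9: x=7/4 → posterior Normal(-663/928, 35/232)

mu_0=-663/928, tau_0^2=35/232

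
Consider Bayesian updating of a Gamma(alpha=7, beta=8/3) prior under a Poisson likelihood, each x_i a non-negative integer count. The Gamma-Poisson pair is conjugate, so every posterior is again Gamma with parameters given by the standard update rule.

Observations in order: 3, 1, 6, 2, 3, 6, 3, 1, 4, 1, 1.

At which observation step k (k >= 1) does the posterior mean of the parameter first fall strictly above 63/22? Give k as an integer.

obs 1: x=3 → posterior Gamma(10, 11/3)
obs 2: x=1 → posterior Gamma(11, 14/3)
obs 3: x=6 → posterior Gamma(17, 17/3)
obs 4: x=2 → posterior Gamma(19, 20/3)
obs 5: x=3 → posterior Gamma(22, 23/3)
obs 6: x=6 → posterior Gamma(28, 26/3)
obs 7: x=3 → posterior Gamma(31, 29/3)
obs 8: x=1 → posterior Gamma(32, 32/3)
obs 9: x=4 → posterior Gamma(36, 35/3)
obs 10: x=1 → posterior Gamma(37, 38/3)
obs 11: x=1 → posterior Gamma(38, 41/3)

k = 3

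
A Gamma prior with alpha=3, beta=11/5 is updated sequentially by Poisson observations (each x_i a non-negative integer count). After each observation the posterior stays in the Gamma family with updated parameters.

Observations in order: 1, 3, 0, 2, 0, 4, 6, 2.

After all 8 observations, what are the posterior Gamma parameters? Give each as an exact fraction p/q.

alpha=21, beta=51/5

obs 1: x=1 → posterior Gamma(4, 16/5)
obs 2: x=3 → posterior Gamma(7, 21/5)
obs 3: x=0 → posterior Gamma(7, 26/5)
obs 4: x=2 → posterior Gamma(9, 31/5)
obs 5: x=0 → posterior Gamma(9, 36/5)
obs 6: x=4 → posterior Gamma(13, 41/5)
obs 7: x=6 → posterior Gamma(19, 46/5)
obs 8: x=2 → posterior Gamma(21, 51/5)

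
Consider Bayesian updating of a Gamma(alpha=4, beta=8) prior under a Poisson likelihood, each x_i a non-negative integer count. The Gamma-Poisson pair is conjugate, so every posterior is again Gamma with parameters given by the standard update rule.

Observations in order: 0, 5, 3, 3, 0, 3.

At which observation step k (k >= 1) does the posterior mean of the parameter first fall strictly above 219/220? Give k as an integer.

obs 1: x=0 → posterior Gamma(4, 9)
obs 2: x=5 → posterior Gamma(9, 10)
obs 3: x=3 → posterior Gamma(12, 11)
obs 4: x=3 → posterior Gamma(15, 12)
obs 5: x=0 → posterior Gamma(15, 13)
obs 6: x=3 → posterior Gamma(18, 14)

k = 3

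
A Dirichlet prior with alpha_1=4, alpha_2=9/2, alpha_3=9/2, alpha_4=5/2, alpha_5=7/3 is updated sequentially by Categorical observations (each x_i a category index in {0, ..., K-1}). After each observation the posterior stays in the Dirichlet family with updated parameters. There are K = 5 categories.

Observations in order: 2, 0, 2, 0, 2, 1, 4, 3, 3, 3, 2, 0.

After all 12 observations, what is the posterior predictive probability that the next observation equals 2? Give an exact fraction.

obs 1: x=2 → posterior Dirichlet(4, 9/2, 11/2, 5/2, 7/3)
obs 2: x=0 → posterior Dirichlet(5, 9/2, 11/2, 5/2, 7/3)
obs 3: x=2 → posterior Dirichlet(5, 9/2, 13/2, 5/2, 7/3)
obs 4: x=0 → posterior Dirichlet(6, 9/2, 13/2, 5/2, 7/3)
obs 5: x=2 → posterior Dirichlet(6, 9/2, 15/2, 5/2, 7/3)
obs 6: x=1 → posterior Dirichlet(6, 11/2, 15/2, 5/2, 7/3)
obs 7: x=4 → posterior Dirichlet(6, 11/2, 15/2, 5/2, 10/3)
obs 8: x=3 → posterior Dirichlet(6, 11/2, 15/2, 7/2, 10/3)
obs 9: x=3 → posterior Dirichlet(6, 11/2, 15/2, 9/2, 10/3)
obs 10: x=3 → posterior Dirichlet(6, 11/2, 15/2, 11/2, 10/3)
obs 11: x=2 → posterior Dirichlet(6, 11/2, 17/2, 11/2, 10/3)
obs 12: x=0 → posterior Dirichlet(7, 11/2, 17/2, 11/2, 10/3)

51/179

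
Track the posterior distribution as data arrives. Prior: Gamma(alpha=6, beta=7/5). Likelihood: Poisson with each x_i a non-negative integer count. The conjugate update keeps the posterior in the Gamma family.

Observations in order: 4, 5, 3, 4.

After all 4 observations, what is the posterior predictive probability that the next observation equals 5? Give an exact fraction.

obs 1: x=4 → posterior Gamma(10, 12/5)
obs 2: x=5 → posterior Gamma(15, 17/5)
obs 3: x=3 → posterior Gamma(18, 22/5)
obs 4: x=4 → posterior Gamma(22, 27/5)

1588132418194979094661827982684482515625/10889035741470030830827987437816582766592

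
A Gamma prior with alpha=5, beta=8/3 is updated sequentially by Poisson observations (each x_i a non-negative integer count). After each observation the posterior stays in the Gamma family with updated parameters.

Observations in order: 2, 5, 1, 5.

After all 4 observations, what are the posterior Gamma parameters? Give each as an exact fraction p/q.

obs 1: x=2 → posterior Gamma(7, 11/3)
obs 2: x=5 → posterior Gamma(12, 14/3)
obs 3: x=1 → posterior Gamma(13, 17/3)
obs 4: x=5 → posterior Gamma(18, 20/3)

alpha=18, beta=20/3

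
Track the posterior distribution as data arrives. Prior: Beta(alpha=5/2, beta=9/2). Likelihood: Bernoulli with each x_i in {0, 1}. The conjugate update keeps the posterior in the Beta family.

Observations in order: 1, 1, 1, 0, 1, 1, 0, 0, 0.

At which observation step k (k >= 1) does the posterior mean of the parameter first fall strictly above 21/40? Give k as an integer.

k = 3

obs 1: x=1 → posterior Beta(7/2, 9/2)
obs 2: x=1 → posterior Beta(9/2, 9/2)
obs 3: x=1 → posterior Beta(11/2, 9/2)
obs 4: x=0 → posterior Beta(11/2, 11/2)
obs 5: x=1 → posterior Beta(13/2, 11/2)
obs 6: x=1 → posterior Beta(15/2, 11/2)
obs 7: x=0 → posterior Beta(15/2, 13/2)
obs 8: x=0 → posterior Beta(15/2, 15/2)
obs 9: x=0 → posterior Beta(15/2, 17/2)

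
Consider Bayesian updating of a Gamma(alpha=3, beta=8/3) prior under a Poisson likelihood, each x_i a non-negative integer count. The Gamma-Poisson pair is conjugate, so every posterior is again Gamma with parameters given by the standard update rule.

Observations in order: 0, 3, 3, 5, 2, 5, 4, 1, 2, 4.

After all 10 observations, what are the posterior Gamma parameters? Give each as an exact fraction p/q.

alpha=32, beta=38/3

obs 1: x=0 → posterior Gamma(3, 11/3)
obs 2: x=3 → posterior Gamma(6, 14/3)
obs 3: x=3 → posterior Gamma(9, 17/3)
obs 4: x=5 → posterior Gamma(14, 20/3)
obs 5: x=2 → posterior Gamma(16, 23/3)
obs 6: x=5 → posterior Gamma(21, 26/3)
obs 7: x=4 → posterior Gamma(25, 29/3)
obs 8: x=1 → posterior Gamma(26, 32/3)
obs 9: x=2 → posterior Gamma(28, 35/3)
obs 10: x=4 → posterior Gamma(32, 38/3)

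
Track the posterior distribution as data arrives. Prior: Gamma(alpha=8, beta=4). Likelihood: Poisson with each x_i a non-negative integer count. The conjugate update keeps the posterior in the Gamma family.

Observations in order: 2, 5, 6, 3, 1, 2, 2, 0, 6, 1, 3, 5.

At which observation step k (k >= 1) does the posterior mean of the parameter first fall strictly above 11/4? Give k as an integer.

k = 3

obs 1: x=2 → posterior Gamma(10, 5)
obs 2: x=5 → posterior Gamma(15, 6)
obs 3: x=6 → posterior Gamma(21, 7)
obs 4: x=3 → posterior Gamma(24, 8)
obs 5: x=1 → posterior Gamma(25, 9)
obs 6: x=2 → posterior Gamma(27, 10)
obs 7: x=2 → posterior Gamma(29, 11)
obs 8: x=0 → posterior Gamma(29, 12)
obs 9: x=6 → posterior Gamma(35, 13)
obs 10: x=1 → posterior Gamma(36, 14)
obs 11: x=3 → posterior Gamma(39, 15)
obs 12: x=5 → posterior Gamma(44, 16)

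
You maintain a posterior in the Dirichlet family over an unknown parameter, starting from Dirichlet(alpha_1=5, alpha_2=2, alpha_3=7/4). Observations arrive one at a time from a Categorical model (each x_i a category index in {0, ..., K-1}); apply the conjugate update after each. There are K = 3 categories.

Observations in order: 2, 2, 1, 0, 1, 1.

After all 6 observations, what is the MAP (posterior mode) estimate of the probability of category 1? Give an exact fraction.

16/47

obs 1: x=2 → posterior Dirichlet(5, 2, 11/4)
obs 2: x=2 → posterior Dirichlet(5, 2, 15/4)
obs 3: x=1 → posterior Dirichlet(5, 3, 15/4)
obs 4: x=0 → posterior Dirichlet(6, 3, 15/4)
obs 5: x=1 → posterior Dirichlet(6, 4, 15/4)
obs 6: x=1 → posterior Dirichlet(6, 5, 15/4)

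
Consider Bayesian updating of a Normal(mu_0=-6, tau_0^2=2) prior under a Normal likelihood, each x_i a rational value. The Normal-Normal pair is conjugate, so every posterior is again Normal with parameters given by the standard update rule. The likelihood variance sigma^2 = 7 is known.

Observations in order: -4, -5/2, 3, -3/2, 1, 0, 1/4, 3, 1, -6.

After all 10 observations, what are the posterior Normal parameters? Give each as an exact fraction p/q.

mu_0=-107/54, tau_0^2=14/27

obs 1: x=-4 → posterior Normal(-50/9, 14/9)
obs 2: x=-5/2 → posterior Normal(-5, 14/11)
obs 3: x=3 → posterior Normal(-49/13, 14/13)
obs 4: x=-3/2 → posterior Normal(-52/15, 14/15)
obs 5: x=1 → posterior Normal(-50/17, 14/17)
obs 6: x=0 → posterior Normal(-50/19, 14/19)
obs 7: x=1/4 → posterior Normal(-33/14, 2/3)
obs 8: x=3 → posterior Normal(-87/46, 14/23)
obs 9: x=1 → posterior Normal(-83/50, 14/25)
obs 10: x=-6 → posterior Normal(-107/54, 14/27)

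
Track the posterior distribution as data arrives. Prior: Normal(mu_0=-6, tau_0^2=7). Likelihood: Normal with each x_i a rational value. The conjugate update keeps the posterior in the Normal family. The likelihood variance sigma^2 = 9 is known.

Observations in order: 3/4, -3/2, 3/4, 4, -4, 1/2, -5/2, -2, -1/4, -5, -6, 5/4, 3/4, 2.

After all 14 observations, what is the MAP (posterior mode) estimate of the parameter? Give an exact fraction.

obs 1: x=3/4 → posterior Normal(-195/64, 63/16)
obs 2: x=-3/2 → posterior Normal(-237/92, 63/23)
obs 3: x=3/4 → posterior Normal(-9/5, 21/10)
obs 4: x=4 → posterior Normal(-26/37, 63/37)
obs 5: x=-4 → posterior Normal(-27/22, 63/44)
obs 6: x=1/2 → posterior Normal(-101/102, 21/17)
obs 7: x=-5/2 → posterior Normal(-34/29, 63/58)
obs 8: x=-2 → posterior Normal(-82/65, 63/65)
obs 9: x=-1/4 → posterior Normal(-335/288, 7/8)
obs 10: x=-5 → posterior Normal(-475/316, 63/79)
obs 11: x=-6 → posterior Normal(-643/344, 63/86)
obs 12: x=5/4 → posterior Normal(-152/93, 21/31)
obs 13: x=3/4 → posterior Normal(-587/400, 63/100)
obs 14: x=2 → posterior Normal(-531/428, 63/107)

-531/428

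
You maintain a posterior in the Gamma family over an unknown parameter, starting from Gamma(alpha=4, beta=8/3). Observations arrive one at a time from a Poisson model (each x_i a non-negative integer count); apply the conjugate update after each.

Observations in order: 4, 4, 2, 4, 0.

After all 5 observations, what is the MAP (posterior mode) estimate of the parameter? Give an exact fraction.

51/23

obs 1: x=4 → posterior Gamma(8, 11/3)
obs 2: x=4 → posterior Gamma(12, 14/3)
obs 3: x=2 → posterior Gamma(14, 17/3)
obs 4: x=4 → posterior Gamma(18, 20/3)
obs 5: x=0 → posterior Gamma(18, 23/3)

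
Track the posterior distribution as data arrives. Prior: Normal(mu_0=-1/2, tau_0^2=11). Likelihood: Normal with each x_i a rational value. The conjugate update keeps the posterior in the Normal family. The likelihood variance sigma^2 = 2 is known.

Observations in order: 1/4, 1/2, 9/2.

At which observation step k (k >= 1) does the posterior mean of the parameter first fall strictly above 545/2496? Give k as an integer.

k = 2

obs 1: x=1/4 → posterior Normal(7/52, 22/13)
obs 2: x=1/2 → posterior Normal(29/96, 11/12)
obs 3: x=9/2 → posterior Normal(227/140, 22/35)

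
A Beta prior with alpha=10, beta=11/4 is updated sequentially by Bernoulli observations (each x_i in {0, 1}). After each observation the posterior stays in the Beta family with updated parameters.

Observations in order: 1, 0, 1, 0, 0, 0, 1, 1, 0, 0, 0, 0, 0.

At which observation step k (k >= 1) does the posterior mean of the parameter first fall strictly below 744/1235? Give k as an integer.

k = 11

obs 1: x=1 → posterior Beta(11, 11/4)
obs 2: x=0 → posterior Beta(11, 15/4)
obs 3: x=1 → posterior Beta(12, 15/4)
obs 4: x=0 → posterior Beta(12, 19/4)
obs 5: x=0 → posterior Beta(12, 23/4)
obs 6: x=0 → posterior Beta(12, 27/4)
obs 7: x=1 → posterior Beta(13, 27/4)
obs 8: x=1 → posterior Beta(14, 27/4)
obs 9: x=0 → posterior Beta(14, 31/4)
obs 10: x=0 → posterior Beta(14, 35/4)
obs 11: x=0 → posterior Beta(14, 39/4)
obs 12: x=0 → posterior Beta(14, 43/4)
obs 13: x=0 → posterior Beta(14, 47/4)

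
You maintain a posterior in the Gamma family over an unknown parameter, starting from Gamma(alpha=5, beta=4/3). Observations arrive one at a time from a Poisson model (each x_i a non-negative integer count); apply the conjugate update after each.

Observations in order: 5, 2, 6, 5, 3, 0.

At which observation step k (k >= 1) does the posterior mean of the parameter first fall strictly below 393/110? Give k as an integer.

obs 1: x=5 → posterior Gamma(10, 7/3)
obs 2: x=2 → posterior Gamma(12, 10/3)
obs 3: x=6 → posterior Gamma(18, 13/3)
obs 4: x=5 → posterior Gamma(23, 16/3)
obs 5: x=3 → posterior Gamma(26, 19/3)
obs 6: x=0 → posterior Gamma(26, 22/3)

k = 6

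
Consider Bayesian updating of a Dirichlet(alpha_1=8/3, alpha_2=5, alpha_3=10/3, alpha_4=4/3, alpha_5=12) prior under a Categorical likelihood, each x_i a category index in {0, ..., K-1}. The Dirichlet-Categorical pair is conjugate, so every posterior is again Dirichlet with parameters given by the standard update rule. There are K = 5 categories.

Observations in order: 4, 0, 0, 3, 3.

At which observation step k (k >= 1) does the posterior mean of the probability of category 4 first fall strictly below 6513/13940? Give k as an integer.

obs 1: x=4 → posterior Dirichlet(8/3, 5, 10/3, 4/3, 13)
obs 2: x=0 → posterior Dirichlet(11/3, 5, 10/3, 4/3, 13)
obs 3: x=0 → posterior Dirichlet(14/3, 5, 10/3, 4/3, 13)
obs 4: x=3 → posterior Dirichlet(14/3, 5, 10/3, 7/3, 13)
obs 5: x=3 → posterior Dirichlet(14/3, 5, 10/3, 10/3, 13)

k = 4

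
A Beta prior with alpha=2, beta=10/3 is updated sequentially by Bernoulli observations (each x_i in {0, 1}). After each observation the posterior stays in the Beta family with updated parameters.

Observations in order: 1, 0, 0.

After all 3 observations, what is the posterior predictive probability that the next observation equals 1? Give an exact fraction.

obs 1: x=1 → posterior Beta(3, 10/3)
obs 2: x=0 → posterior Beta(3, 13/3)
obs 3: x=0 → posterior Beta(3, 16/3)

9/25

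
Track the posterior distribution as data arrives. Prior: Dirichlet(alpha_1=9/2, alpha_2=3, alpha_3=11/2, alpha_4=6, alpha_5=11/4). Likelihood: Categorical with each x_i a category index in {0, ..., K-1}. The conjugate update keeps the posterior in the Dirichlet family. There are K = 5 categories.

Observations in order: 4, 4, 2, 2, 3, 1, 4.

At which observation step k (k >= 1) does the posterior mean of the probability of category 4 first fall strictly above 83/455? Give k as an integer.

k = 2

obs 1: x=4 → posterior Dirichlet(9/2, 3, 11/2, 6, 15/4)
obs 2: x=4 → posterior Dirichlet(9/2, 3, 11/2, 6, 19/4)
obs 3: x=2 → posterior Dirichlet(9/2, 3, 13/2, 6, 19/4)
obs 4: x=2 → posterior Dirichlet(9/2, 3, 15/2, 6, 19/4)
obs 5: x=3 → posterior Dirichlet(9/2, 3, 15/2, 7, 19/4)
obs 6: x=1 → posterior Dirichlet(9/2, 4, 15/2, 7, 19/4)
obs 7: x=4 → posterior Dirichlet(9/2, 4, 15/2, 7, 23/4)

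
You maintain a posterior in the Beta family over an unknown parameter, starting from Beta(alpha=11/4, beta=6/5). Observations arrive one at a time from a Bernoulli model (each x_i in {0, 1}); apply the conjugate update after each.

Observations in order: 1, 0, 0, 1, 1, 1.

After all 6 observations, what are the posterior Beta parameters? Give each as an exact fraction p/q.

alpha=27/4, beta=16/5

obs 1: x=1 → posterior Beta(15/4, 6/5)
obs 2: x=0 → posterior Beta(15/4, 11/5)
obs 3: x=0 → posterior Beta(15/4, 16/5)
obs 4: x=1 → posterior Beta(19/4, 16/5)
obs 5: x=1 → posterior Beta(23/4, 16/5)
obs 6: x=1 → posterior Beta(27/4, 16/5)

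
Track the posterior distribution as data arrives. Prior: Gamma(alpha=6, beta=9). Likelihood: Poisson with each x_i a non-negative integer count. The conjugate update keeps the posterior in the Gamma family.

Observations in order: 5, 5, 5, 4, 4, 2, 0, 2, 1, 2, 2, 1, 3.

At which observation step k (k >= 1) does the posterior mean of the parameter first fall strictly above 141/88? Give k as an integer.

obs 1: x=5 → posterior Gamma(11, 10)
obs 2: x=5 → posterior Gamma(16, 11)
obs 3: x=5 → posterior Gamma(21, 12)
obs 4: x=4 → posterior Gamma(25, 13)
obs 5: x=4 → posterior Gamma(29, 14)
obs 6: x=2 → posterior Gamma(31, 15)
obs 7: x=0 → posterior Gamma(31, 16)
obs 8: x=2 → posterior Gamma(33, 17)
obs 9: x=1 → posterior Gamma(34, 18)
obs 10: x=2 → posterior Gamma(36, 19)
obs 11: x=2 → posterior Gamma(38, 20)
obs 12: x=1 → posterior Gamma(39, 21)
obs 13: x=3 → posterior Gamma(42, 22)

k = 3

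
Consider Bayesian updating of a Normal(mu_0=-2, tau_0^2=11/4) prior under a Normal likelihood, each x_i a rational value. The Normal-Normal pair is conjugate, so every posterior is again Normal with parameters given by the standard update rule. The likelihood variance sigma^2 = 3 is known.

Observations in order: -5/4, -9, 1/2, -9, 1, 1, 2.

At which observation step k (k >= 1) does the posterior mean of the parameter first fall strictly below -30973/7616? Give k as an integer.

obs 1: x=-5/4 → posterior Normal(-151/92, 33/23)
obs 2: x=-9 → posterior Normal(-547/136, 33/34)
obs 3: x=1/2 → posterior Normal(-35/12, 11/15)
obs 4: x=-9 → posterior Normal(-921/224, 33/56)
obs 5: x=1 → posterior Normal(-877/268, 33/67)
obs 6: x=1 → posterior Normal(-833/312, 11/26)
obs 7: x=2 → posterior Normal(-745/356, 33/89)

k = 4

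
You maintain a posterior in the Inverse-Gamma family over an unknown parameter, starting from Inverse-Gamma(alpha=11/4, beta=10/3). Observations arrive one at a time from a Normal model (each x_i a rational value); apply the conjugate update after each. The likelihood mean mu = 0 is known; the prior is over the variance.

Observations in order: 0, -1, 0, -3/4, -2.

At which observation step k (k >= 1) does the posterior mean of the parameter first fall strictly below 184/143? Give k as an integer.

obs 1: x=0 → posterior Inverse-Gamma(13/4, 10/3)
obs 2: x=-1 → posterior Inverse-Gamma(15/4, 23/6)
obs 3: x=0 → posterior Inverse-Gamma(17/4, 23/6)
obs 4: x=-3/4 → posterior Inverse-Gamma(19/4, 395/96)
obs 5: x=-2 → posterior Inverse-Gamma(21/4, 587/96)

k = 3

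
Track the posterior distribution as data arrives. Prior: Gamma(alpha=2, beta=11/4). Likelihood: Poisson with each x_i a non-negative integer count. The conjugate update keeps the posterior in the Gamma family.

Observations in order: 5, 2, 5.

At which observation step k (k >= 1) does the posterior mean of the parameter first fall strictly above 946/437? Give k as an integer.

k = 3

obs 1: x=5 → posterior Gamma(7, 15/4)
obs 2: x=2 → posterior Gamma(9, 19/4)
obs 3: x=5 → posterior Gamma(14, 23/4)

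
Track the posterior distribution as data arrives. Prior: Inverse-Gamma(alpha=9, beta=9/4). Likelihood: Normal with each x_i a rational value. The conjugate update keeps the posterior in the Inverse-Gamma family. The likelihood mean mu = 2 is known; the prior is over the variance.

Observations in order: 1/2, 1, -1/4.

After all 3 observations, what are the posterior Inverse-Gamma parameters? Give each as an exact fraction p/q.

obs 1: x=1/2 → posterior Inverse-Gamma(19/2, 27/8)
obs 2: x=1 → posterior Inverse-Gamma(10, 31/8)
obs 3: x=-1/4 → posterior Inverse-Gamma(21/2, 205/32)

alpha=21/2, beta=205/32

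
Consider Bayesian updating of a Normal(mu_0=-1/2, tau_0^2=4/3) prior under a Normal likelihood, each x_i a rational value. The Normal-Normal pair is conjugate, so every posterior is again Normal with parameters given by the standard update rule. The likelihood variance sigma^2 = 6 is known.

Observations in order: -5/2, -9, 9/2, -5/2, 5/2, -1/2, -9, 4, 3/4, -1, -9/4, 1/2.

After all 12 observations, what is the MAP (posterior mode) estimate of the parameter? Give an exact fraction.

-67/66

obs 1: x=-5/2 → posterior Normal(-19/22, 12/11)
obs 2: x=-9 → posterior Normal(-55/26, 12/13)
obs 3: x=9/2 → posterior Normal(-37/30, 4/5)
obs 4: x=-5/2 → posterior Normal(-47/34, 12/17)
obs 5: x=5/2 → posterior Normal(-37/38, 12/19)
obs 6: x=-1/2 → posterior Normal(-13/14, 4/7)
obs 7: x=-9 → posterior Normal(-75/46, 12/23)
obs 8: x=4 → posterior Normal(-59/50, 12/25)
obs 9: x=3/4 → posterior Normal(-28/27, 4/9)
obs 10: x=-1 → posterior Normal(-30/29, 12/29)
obs 11: x=-9/4 → posterior Normal(-69/62, 12/31)
obs 12: x=1/2 → posterior Normal(-67/66, 4/11)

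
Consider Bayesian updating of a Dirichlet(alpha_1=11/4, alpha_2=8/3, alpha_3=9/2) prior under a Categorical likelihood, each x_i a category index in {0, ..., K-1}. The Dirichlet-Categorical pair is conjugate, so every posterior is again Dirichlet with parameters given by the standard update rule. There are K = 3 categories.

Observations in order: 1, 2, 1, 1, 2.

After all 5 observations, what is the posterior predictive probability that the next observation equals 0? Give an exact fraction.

33/179

obs 1: x=1 → posterior Dirichlet(11/4, 11/3, 9/2)
obs 2: x=2 → posterior Dirichlet(11/4, 11/3, 11/2)
obs 3: x=1 → posterior Dirichlet(11/4, 14/3, 11/2)
obs 4: x=1 → posterior Dirichlet(11/4, 17/3, 11/2)
obs 5: x=2 → posterior Dirichlet(11/4, 17/3, 13/2)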